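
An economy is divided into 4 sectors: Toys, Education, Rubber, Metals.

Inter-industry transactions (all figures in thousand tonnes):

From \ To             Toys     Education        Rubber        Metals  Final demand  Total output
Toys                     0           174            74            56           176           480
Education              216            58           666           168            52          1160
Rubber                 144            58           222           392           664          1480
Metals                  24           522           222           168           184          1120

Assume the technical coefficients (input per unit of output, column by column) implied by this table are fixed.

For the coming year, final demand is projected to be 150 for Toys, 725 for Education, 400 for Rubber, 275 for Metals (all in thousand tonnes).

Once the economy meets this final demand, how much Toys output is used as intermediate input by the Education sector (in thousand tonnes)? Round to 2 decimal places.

z_12 = 306.12

Technical coefficients a_ij = z_ij / X_j:
  a_11 = 0/480 = 0.00, a_21 = 216/480 = 0.45, a_31 = 144/480 = 0.30, a_41 = 24/480 = 0.05
  a_12 = 174/1160 = 0.15, a_22 = 58/1160 = 0.05, a_32 = 58/1160 = 0.05, a_42 = 522/1160 = 0.45
  a_13 = 74/1480 = 0.05, a_23 = 666/1480 = 0.45, a_33 = 222/1480 = 0.15, a_43 = 222/1480 = 0.15
  a_14 = 56/1120 = 0.05, a_24 = 168/1120 = 0.15, a_34 = 392/1120 = 0.35, a_44 = 168/1120 = 0.15
I − A =
  [   1.00    -0.15    -0.05    -0.05]
  [  -0.45     0.95    -0.45    -0.15]
  [  -0.30    -0.05     0.85    -0.35]
  [  -0.05    -0.45    -0.15     0.85]
Compute the cofactors C_ij = (−1)^(i+j)·(3×3 minor ij) of I−A; the adjugate is their transpose:
adj(I−A) = Cᵀ =
  [ 0.48800   0.13000   0.11500   0.09900]
  [ 0.43725   0.65200   0.42675   0.31650]
  [ 0.32900   0.24750   0.66900   0.33850]
  [ 0.31825   0.39650   0.35075   0.69200]
det(I−A) = Σ_j (I−A)_1j·C_1j = (1.00)(0.48800) + (-0.15)(0.43725) + (-0.05)(0.32900) + (-0.05)(0.31825) = 0.39005
(I − A)⁻¹ = adj(I−A) / det(I−A) ≈
  [   1.2511     0.3333     0.2948     0.2538]
  [   1.1210     1.6716     1.0941     0.8114]
  [   0.8435     0.6345     1.7152     0.8678]
  [   0.8159     1.0165     0.8992     1.7741]
First solve x = (I − A)⁻¹ d = adj(I−A)·d / det(I−A); in particular x_2 = (0.43725·150 + 0.65200·725 + 0.42675·400 + 0.31650·275) / 0.39005 = 796.025 / 0.39005 ≈ 2040.8281.
Intermediate flow from 1 to 2: z_12 = a_12 · x_2 = 0.15 × 796.025 / 0.39005 = 119.40375 / 0.39005 ≈ 306.12.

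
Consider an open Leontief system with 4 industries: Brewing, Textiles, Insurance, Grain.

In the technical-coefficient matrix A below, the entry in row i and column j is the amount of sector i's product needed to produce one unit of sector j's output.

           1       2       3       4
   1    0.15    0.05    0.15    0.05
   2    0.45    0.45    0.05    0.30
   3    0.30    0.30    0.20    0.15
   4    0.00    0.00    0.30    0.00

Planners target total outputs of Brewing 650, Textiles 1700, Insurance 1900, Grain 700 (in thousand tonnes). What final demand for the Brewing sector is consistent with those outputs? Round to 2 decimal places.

I − A =
  [   0.85    -0.05    -0.15    -0.05]
  [  -0.45     0.55    -0.05    -0.30]
  [  -0.30    -0.30     0.80    -0.15]
  [   0.00     0.00    -0.30     1.00]
d = (I − A) x:
  d_1 = (+0.85)·650 + (-0.05)·1700 + (-0.15)·1900 + (-0.05)·700 = 147.50
  d_2 = (-0.45)·650 + (+0.55)·1700 + (-0.05)·1900 + (-0.30)·700 = 337.50
  d_3 = (-0.30)·650 + (-0.30)·1700 + (+0.80)·1900 + (-0.15)·700 = 710.00
  d_4 = (+0.00)·650 + (+0.00)·1700 + (-0.30)·1900 + (+1.00)·700 = 130.00

d_1 = 147.50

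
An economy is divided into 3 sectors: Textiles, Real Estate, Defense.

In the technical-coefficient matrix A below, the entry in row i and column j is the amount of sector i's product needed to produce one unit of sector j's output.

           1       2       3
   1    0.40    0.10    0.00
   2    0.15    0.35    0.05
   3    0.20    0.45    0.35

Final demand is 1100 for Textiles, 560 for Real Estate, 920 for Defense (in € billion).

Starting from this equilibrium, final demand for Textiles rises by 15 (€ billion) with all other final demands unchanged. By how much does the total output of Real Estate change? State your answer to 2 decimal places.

Δx_2 = 7.03

I − A =
  [   0.60    -0.10     0.00]
  [  -0.15     0.65    -0.05]
  [  -0.20    -0.45     0.65]
Cofactors of I−A, C_ij = (−1)^(i+j)·(minor ij) (rows/columns in the sector order above):
  C_11 = (0.65)(0.65) − (-0.05)(-0.45) = 0.4000
  C_12 = −[(-0.15)(0.65) − (-0.05)(-0.20)] = 0.1075
  C_13 = (-0.15)(-0.45) − (0.65)(-0.20) = 0.1975
  C_21 = −[(-0.10)(0.65) − (0.00)(-0.45)] = 0.0650
  C_22 = (0.60)(0.65) − (0.00)(-0.20) = 0.3900
  C_23 = −[(0.60)(-0.45) − (-0.10)(-0.20)] = 0.2900
  C_31 = (-0.10)(-0.05) − (0.00)(0.65) = 0.0050
  C_32 = −[(0.60)(-0.05) − (0.00)(-0.15)] = 0.0300
  C_33 = (0.60)(0.65) − (-0.10)(-0.15) = 0.3750
det(I−A) = Σ_j (I−A)_1j·C_1j = (0.60)(0.4000) + (-0.10)(0.1075) + (0.00)(0.1975) = 0.22925
adj(I−A) = Cᵀ =
  [ 0.4000   0.0650   0.0050]
  [ 0.1075   0.3900   0.0300]
  [ 0.1975   0.2900   0.3750]
(I − A)⁻¹ = adj(I−A) / det(I−A) ≈
  [   1.7448     0.2835     0.0218]
  [   0.4689     1.7012     0.1309]
  [   0.8615     1.2650     1.6358]
Δx = (I − A)⁻¹ Δd with Δd having +15 in the Textiles component and 0 elsewhere.
So Δx_2 = L_21 · (+15), where L_21 = adj(I−A)_21 / det(I−A) = 0.1075 / 0.22925.
Δx_2 = 0.1075 × (+15) / 0.22925 = 1.6125 / 0.22925 ≈ 7.03.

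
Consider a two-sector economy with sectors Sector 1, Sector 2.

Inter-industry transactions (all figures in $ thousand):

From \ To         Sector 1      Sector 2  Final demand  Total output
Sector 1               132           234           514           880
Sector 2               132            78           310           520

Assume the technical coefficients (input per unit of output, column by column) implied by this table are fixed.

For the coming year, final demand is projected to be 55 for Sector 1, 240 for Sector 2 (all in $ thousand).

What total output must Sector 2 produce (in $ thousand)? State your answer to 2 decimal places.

x_2 = 324.05

Technical coefficients a_ij = z_ij / X_j:
  a_11 = 132/880 = 0.15, a_21 = 132/880 = 0.15
  a_12 = 234/520 = 0.45, a_22 = 78/520 = 0.15
I − A =
  [   0.85    -0.45]
  [  -0.15     0.85]
det(I−A) = (0.85)(0.85) − (-0.45)(-0.15) = 0.6550
adj(I−A) = [[0.85, 0.45], [0.15, 0.85]]
(I − A)⁻¹ = adj(I−A) / det(I−A) ≈
  [   1.2977     0.6870]
  [   0.2290     1.2977]
x = (I − A)⁻¹ d = adj(I−A)·d / det(I−A), with det(I−A) = 0.6550:
  x_1 = (0.85·55 + 0.45·240) / 0.6550 = 154.75 / 0.6550 ≈ 236.26
  x_2 = (0.15·55 + 0.85·240) / 0.6550 = 212.25 / 0.6550 ≈ 324.05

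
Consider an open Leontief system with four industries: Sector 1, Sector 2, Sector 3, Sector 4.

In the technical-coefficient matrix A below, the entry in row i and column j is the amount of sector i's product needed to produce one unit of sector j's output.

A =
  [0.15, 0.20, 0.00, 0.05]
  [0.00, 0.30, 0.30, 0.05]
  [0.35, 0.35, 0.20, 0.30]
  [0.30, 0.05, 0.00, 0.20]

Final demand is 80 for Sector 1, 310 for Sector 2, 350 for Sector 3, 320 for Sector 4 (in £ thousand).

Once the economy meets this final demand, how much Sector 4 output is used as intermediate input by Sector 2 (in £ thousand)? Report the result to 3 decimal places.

I − A =
  [   0.85    -0.20     0.00    -0.05]
  [   0.00     0.70    -0.30    -0.05]
  [  -0.35    -0.35     0.80    -0.30]
  [  -0.30    -0.05     0.00     0.80]
Compute the cofactors C_ij = (−1)^(i+j)·(3×3 minor ij) of I−A; the adjugate is their transpose:
adj(I−A) = Cᵀ =
  [ 0.357500   0.130000   0.048750   0.048750]
  [ 0.123000   0.532000   0.199500   0.115750]
  [ 0.263375   0.320375   0.460375   0.209125]
  [ 0.141750   0.082000   0.030750   0.365750]
det(I−A) = Σ_j (I−A)_1j·C_1j = (0.85)(0.357500) + (-0.20)(0.123000) + (0.00)(0.263375) + (-0.05)(0.141750) = 0.2721875
(I − A)⁻¹ = adj(I−A) / det(I−A) ≈
  [   1.3134     0.4776     0.1791     0.1791]
  [   0.4519     1.9545     0.7330     0.4253]
  [   0.9676     1.1770     1.6914     0.7683]
  [   0.5208     0.3013     0.1130     1.3437]
First solve x = (I − A)⁻¹ d = adj(I−A)·d / det(I−A); in particular x_2 = (0.123000·80 + 0.532000·310 + 0.199500·350 + 0.115750·320) / 0.2721875 = 281.625 / 0.2721875 ≈ 1034.67279.
Intermediate flow from 4 to 2: z_42 = a_42 · x_2 = 0.05 × 281.625 / 0.2721875 = 14.08125 / 0.2721875 ≈ 51.734.

z_42 = 51.734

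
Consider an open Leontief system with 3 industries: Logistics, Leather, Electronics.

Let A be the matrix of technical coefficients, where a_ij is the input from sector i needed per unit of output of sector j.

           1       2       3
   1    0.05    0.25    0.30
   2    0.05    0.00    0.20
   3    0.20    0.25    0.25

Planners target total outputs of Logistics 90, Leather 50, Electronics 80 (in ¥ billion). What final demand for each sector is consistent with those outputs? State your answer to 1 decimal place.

I − A =
  [   0.95    -0.25    -0.30]
  [  -0.05     1.00    -0.20]
  [  -0.20    -0.25     0.75]
d = (I − A) x:
  d_1 = (+0.95)·90 + (-0.25)·50 + (-0.30)·80 = 49.0
  d_2 = (-0.05)·90 + (+1.00)·50 + (-0.20)·80 = 29.5
  d_3 = (-0.20)·90 + (-0.25)·50 + (+0.75)·80 = 29.5

d_1 = 49.0, d_2 = 29.5, d_3 = 29.5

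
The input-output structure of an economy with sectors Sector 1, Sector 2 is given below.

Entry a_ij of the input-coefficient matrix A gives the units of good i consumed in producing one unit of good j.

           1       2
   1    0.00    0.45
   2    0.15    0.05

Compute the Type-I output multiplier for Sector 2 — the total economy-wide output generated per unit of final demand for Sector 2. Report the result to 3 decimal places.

I − A =
  [   1.00    -0.45]
  [  -0.15     0.95]
det(I−A) = (1.00)(0.95) − (-0.45)(-0.15) = 0.8825
adj(I−A) = [[0.95, 0.45], [0.15, 1.00]]
(I − A)⁻¹ = adj(I−A) / det(I−A) ≈
  [   1.0765     0.5099]
  [   0.1700     1.1331]
The output multiplier for sector j is the column-j sum of the Leontief inverse (I − A)⁻¹ = adj(I−A) / det(I−A).
Column 2 of adj(I−A): (0.45, 1.00); det(I−A) = 0.8825.
m_2 = (0.45 + 1.00) / 0.8825 = 1.45 / 0.8825 ≈ 1.643.

m_2 = 1.643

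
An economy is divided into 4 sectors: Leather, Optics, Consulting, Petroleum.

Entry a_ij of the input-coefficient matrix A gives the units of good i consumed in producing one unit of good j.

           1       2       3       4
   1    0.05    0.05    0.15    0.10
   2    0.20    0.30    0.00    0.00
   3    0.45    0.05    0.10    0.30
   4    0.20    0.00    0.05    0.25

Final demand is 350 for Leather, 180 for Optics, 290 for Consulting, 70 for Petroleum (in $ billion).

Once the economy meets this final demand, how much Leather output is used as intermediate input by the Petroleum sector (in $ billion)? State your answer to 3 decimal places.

z_14 = 28.183

I − A =
  [   0.95    -0.05    -0.15    -0.10]
  [  -0.20     0.70     0.00     0.00]
  [  -0.45    -0.05     0.90    -0.30]
  [  -0.20     0.00    -0.05     0.75]
Compute the cofactors C_ij = (−1)^(i+j)·(3×3 minor ij) of I−A; the adjugate is their transpose:
adj(I−A) = Cᵀ =
  [ 0.462000   0.038875   0.082250   0.094500]
  [ 0.132000   0.547125   0.023500   0.027000]
  [ 0.285750   0.054500   0.477250   0.229000]
  [ 0.142250   0.014000   0.053750   0.540750]
det(I−A) = Σ_j (I−A)_1j·C_1j = (0.95)(0.462000) + (-0.05)(0.132000) + (-0.15)(0.285750) + (-0.10)(0.142250) = 0.3752125
(I − A)⁻¹ = adj(I−A) / det(I−A) ≈
  [   1.2313     0.1036     0.2192     0.2519]
  [   0.3518     1.4582     0.0626     0.0720]
  [   0.7616     0.1453     1.2719     0.6103]
  [   0.3791     0.0373     0.1433     1.4412]
First solve x = (I − A)⁻¹ d = adj(I−A)·d / det(I−A); in particular x_4 = (0.142250·350 + 0.014000·180 + 0.053750·290 + 0.540750·70) / 0.3752125 = 105.7475 / 0.3752125 ≈ 281.83363.
Intermediate flow from 1 to 4: z_14 = a_14 · x_4 = 0.10 × 105.7475 / 0.3752125 = 10.57475 / 0.3752125 ≈ 28.183.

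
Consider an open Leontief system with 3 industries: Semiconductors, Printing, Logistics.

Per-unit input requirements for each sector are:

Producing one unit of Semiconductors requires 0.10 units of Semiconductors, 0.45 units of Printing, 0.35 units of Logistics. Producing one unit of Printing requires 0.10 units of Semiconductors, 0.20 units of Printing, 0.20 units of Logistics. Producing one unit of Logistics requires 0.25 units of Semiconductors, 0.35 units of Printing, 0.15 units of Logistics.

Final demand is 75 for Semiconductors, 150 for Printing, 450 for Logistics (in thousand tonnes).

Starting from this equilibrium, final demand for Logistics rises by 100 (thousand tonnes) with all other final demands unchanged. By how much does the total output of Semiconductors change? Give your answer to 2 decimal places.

Δx_1 = 57.88

I − A =
  [   0.90    -0.10    -0.25]
  [  -0.45     0.80    -0.35]
  [  -0.35    -0.20     0.85]
Cofactors of I−A, C_ij = (−1)^(i+j)·(minor ij) (rows/columns in the sector order above):
  C_11 = (0.80)(0.85) − (-0.35)(-0.20) = 0.6100
  C_12 = −[(-0.45)(0.85) − (-0.35)(-0.35)] = 0.5050
  C_13 = (-0.45)(-0.20) − (0.80)(-0.35) = 0.3700
  C_21 = −[(-0.10)(0.85) − (-0.25)(-0.20)] = 0.1350
  C_22 = (0.90)(0.85) − (-0.25)(-0.35) = 0.6775
  C_23 = −[(0.90)(-0.20) − (-0.10)(-0.35)] = 0.2150
  C_31 = (-0.10)(-0.35) − (-0.25)(0.80) = 0.2350
  C_32 = −[(0.90)(-0.35) − (-0.25)(-0.45)] = 0.4275
  C_33 = (0.90)(0.80) − (-0.10)(-0.45) = 0.6750
det(I−A) = Σ_j (I−A)_1j·C_1j = (0.90)(0.6100) + (-0.10)(0.5050) + (-0.25)(0.3700) = 0.4060
adj(I−A) = Cᵀ =
  [ 0.6100   0.1350   0.2350]
  [ 0.5050   0.6775   0.4275]
  [ 0.3700   0.2150   0.6750]
(I − A)⁻¹ = adj(I−A) / det(I−A) ≈
  [   1.5025     0.3325     0.5788]
  [   1.2438     1.6687     1.0530]
  [   0.9113     0.5296     1.6626]
Δx = (I − A)⁻¹ Δd with Δd having +100 in the Logistics component and 0 elsewhere.
So Δx_1 = L_13 · (+100), where L_13 = adj(I−A)_13 / det(I−A) = 0.2350 / 0.4060.
Δx_1 = 0.2350 × (+100) / 0.4060 = 23.50 / 0.4060 ≈ 57.88.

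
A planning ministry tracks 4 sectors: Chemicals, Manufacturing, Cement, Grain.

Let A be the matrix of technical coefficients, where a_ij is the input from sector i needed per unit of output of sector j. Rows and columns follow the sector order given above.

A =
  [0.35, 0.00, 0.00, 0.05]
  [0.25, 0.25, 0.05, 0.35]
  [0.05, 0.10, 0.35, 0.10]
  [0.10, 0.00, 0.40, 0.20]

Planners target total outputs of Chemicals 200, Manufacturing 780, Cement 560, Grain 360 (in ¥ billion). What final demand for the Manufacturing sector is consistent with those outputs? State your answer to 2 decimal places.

I − A =
  [   0.65     0.00     0.00    -0.05]
  [  -0.25     0.75    -0.05    -0.35]
  [  -0.05    -0.10     0.65    -0.10]
  [  -0.10     0.00    -0.40     0.80]
d = (I − A) x:
  d_1 = (+0.65)·200 + (+0.00)·780 + (+0.00)·560 + (-0.05)·360 = 112.00
  d_2 = (-0.25)·200 + (+0.75)·780 + (-0.05)·560 + (-0.35)·360 = 381.00
  d_3 = (-0.05)·200 + (-0.10)·780 + (+0.65)·560 + (-0.10)·360 = 240.00
  d_4 = (-0.10)·200 + (+0.00)·780 + (-0.40)·560 + (+0.80)·360 = 44.00

d_2 = 381.00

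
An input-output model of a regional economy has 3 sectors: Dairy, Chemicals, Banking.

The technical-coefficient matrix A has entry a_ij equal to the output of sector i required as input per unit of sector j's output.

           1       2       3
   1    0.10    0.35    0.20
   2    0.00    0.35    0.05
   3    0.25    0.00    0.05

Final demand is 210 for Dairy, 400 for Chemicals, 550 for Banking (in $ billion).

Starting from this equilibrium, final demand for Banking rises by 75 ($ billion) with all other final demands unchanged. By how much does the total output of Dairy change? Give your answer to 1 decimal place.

I − A =
  [   0.90    -0.35    -0.20]
  [   0.00     0.65    -0.05]
  [  -0.25     0.00     0.95]
Cofactors of I−A, C_ij = (−1)^(i+j)·(minor ij) (rows/columns in the sector order above):
  C_11 = (0.65)(0.95) − (-0.05)(0.00) = 0.6175
  C_12 = −[(0.00)(0.95) − (-0.05)(-0.25)] = 0.0125
  C_13 = (0.00)(0.00) − (0.65)(-0.25) = 0.1625
  C_21 = −[(-0.35)(0.95) − (-0.20)(0.00)] = 0.3325
  C_22 = (0.90)(0.95) − (-0.20)(-0.25) = 0.8050
  C_23 = −[(0.90)(0.00) − (-0.35)(-0.25)] = 0.0875
  C_31 = (-0.35)(-0.05) − (-0.20)(0.65) = 0.1475
  C_32 = −[(0.90)(-0.05) − (-0.20)(0.00)] = 0.0450
  C_33 = (0.90)(0.65) − (-0.35)(0.00) = 0.5850
det(I−A) = Σ_j (I−A)_1j·C_1j = (0.90)(0.6175) + (-0.35)(0.0125) + (-0.20)(0.1625) = 0.518875
adj(I−A) = Cᵀ =
  [ 0.6175   0.3325   0.1475]
  [ 0.0125   0.8050   0.0450]
  [ 0.1625   0.0875   0.5850]
(I − A)⁻¹ = adj(I−A) / det(I−A) ≈
  [   1.1901     0.6408     0.2843]
  [   0.0241     1.5514     0.0867]
  [   0.3132     0.1686     1.1274]
Δx = (I − A)⁻¹ Δd with Δd having +75 in the Banking component and 0 elsewhere.
So Δx_1 = L_13 · (+75), where L_13 = adj(I−A)_13 / det(I−A) = 0.1475 / 0.518875.
Δx_1 = 0.1475 × (+75) / 0.518875 = 11.0625 / 0.518875 ≈ 21.3.

Δx_1 = 21.3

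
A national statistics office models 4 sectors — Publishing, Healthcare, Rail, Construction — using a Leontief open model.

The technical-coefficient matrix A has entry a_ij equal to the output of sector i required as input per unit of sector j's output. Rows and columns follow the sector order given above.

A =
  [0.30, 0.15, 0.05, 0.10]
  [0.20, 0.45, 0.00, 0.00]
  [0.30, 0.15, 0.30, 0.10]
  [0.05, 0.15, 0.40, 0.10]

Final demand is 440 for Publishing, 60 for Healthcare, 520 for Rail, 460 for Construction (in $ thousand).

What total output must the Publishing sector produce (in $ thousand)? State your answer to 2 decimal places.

I − A =
  [   0.70    -0.15    -0.05    -0.10]
  [  -0.20     0.55     0.00     0.00]
  [  -0.30    -0.15     0.70    -0.10]
  [  -0.05    -0.15    -0.40     0.90]
Compute the cofactors C_ij = (−1)^(i+j)·(3×3 minor ij) of I−A; the adjugate is their transpose:
adj(I−A) = Cᵀ =
  [ 0.324500   0.112500   0.046750   0.041250]
  [ 0.118000   0.383750   0.017000   0.015000]
  [ 0.181250   0.150000   0.313750   0.055000]
  [ 0.118250   0.136875   0.144875   0.238750]
det(I−A) = Σ_j (I−A)_1j·C_1j = (0.70)(0.324500) + (-0.15)(0.118000) + (-0.05)(0.181250) + (-0.10)(0.118250) = 0.1885625
(I − A)⁻¹ = adj(I−A) / det(I−A) ≈
  [   1.7209     0.5966     0.2479     0.2188]
  [   0.6258     2.0351     0.0902     0.0795]
  [   0.9612     0.7955     1.6639     0.2917]
  [   0.6271     0.7259     0.7683     1.2662]
x = (I − A)⁻¹ d = adj(I−A)·d / det(I−A), with det(I−A) = 0.1885625:
  x_P = (0.324500·440 + 0.112500·60 + 0.046750·520 + 0.041250·460) / 0.1885625 = 192.815 / 0.1885625 ≈ 1022.55
  x_H = (0.118000·440 + 0.383750·60 + 0.017000·520 + 0.015000·460) / 0.1885625 = 90.685 / 0.1885625 ≈ 480.93
  x_R = (0.181250·440 + 0.150000·60 + 0.313750·520 + 0.055000·460) / 0.1885625 = 277.20 / 0.1885625 ≈ 1470.07
  x_C = (0.118250·440 + 0.136875·60 + 0.144875·520 + 0.238750·460) / 0.1885625 = 245.4025 / 0.1885625 ≈ 1301.44

x_P = 1022.55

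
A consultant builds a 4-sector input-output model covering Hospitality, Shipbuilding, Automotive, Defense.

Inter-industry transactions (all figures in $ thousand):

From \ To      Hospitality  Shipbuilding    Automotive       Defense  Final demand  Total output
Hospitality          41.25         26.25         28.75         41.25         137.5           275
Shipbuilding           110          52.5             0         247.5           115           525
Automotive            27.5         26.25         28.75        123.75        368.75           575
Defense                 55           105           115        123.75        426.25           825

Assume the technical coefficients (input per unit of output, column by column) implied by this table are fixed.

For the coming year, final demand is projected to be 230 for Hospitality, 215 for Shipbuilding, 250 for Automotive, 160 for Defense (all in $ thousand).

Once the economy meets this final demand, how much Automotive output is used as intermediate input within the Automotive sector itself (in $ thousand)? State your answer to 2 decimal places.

z_33 = 20.49

Technical coefficients a_ij = z_ij / X_j:
  a_11 = 41.25/275 = 0.15, a_21 = 110/275 = 0.40, a_31 = 27.5/275 = 0.10, a_41 = 55/275 = 0.20
  a_12 = 26.25/525 = 0.05, a_22 = 52.5/525 = 0.10, a_32 = 26.25/525 = 0.05, a_42 = 105/525 = 0.20
  a_13 = 28.75/575 = 0.05, a_23 = 0/575 = 0.00, a_33 = 28.75/575 = 0.05, a_43 = 115/575 = 0.20
  a_14 = 41.25/825 = 0.05, a_24 = 247.5/825 = 0.30, a_34 = 123.75/825 = 0.15, a_44 = 123.75/825 = 0.15
I − A =
  [   0.85    -0.05    -0.05    -0.05]
  [  -0.40     0.90     0.00    -0.30]
  [  -0.10    -0.05     0.95    -0.15]
  [  -0.20    -0.20    -0.20     0.85]
Compute the cofactors C_ij = (−1)^(i+j)·(3×3 minor ij) of I−A; the adjugate is their transpose:
adj(I−A) = Cᵀ =
  [ 0.639750   0.052500   0.047250   0.064500]
  [ 0.374000   0.644625   0.075000   0.262750]
  [ 0.129500   0.067875   0.566250   0.131500]
  [ 0.269000   0.180000   0.162000   0.702250]
det(I−A) = Σ_j (I−A)_1j·C_1j = (0.85)(0.639750) + (-0.05)(0.374000) + (-0.05)(0.129500) + (-0.05)(0.269000) = 0.5051625
(I − A)⁻¹ = adj(I−A) / det(I−A) ≈
  [   1.2664     0.1039     0.0935     0.1277]
  [   0.7404     1.2761     0.1485     0.5201]
  [   0.2564     0.1344     1.1209     0.2603]
  [   0.5325     0.3563     0.3207     1.3901]
First solve x = (I − A)⁻¹ d = adj(I−A)·d / det(I−A); in particular x_3 = (0.129500·230 + 0.067875·215 + 0.566250·250 + 0.131500·160) / 0.5051625 = 206.980625 / 0.5051625 ≈ 409.7308.
Intermediate flow from 3 to 3: z_33 = a_33 · x_3 = 0.05 × 206.980625 / 0.5051625 = 10.34903125 / 0.5051625 ≈ 20.49.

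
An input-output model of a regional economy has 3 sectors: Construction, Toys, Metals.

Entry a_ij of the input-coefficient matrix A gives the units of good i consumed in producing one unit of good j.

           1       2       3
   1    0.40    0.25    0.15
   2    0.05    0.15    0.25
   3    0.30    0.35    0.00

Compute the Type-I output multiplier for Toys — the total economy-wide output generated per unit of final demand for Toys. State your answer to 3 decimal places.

I − A =
  [   0.60    -0.25    -0.15]
  [  -0.05     0.85    -0.25]
  [  -0.30    -0.35     1.00]
Cofactors of I−A, C_ij = (−1)^(i+j)·(minor ij) (rows/columns in the sector order above):
  C_11 = (0.85)(1.00) − (-0.25)(-0.35) = 0.7625
  C_12 = −[(-0.05)(1.00) − (-0.25)(-0.30)] = 0.1250
  C_13 = (-0.05)(-0.35) − (0.85)(-0.30) = 0.2725
  C_21 = −[(-0.25)(1.00) − (-0.15)(-0.35)] = 0.3025
  C_22 = (0.60)(1.00) − (-0.15)(-0.30) = 0.5550
  C_23 = −[(0.60)(-0.35) − (-0.25)(-0.30)] = 0.2850
  C_31 = (-0.25)(-0.25) − (-0.15)(0.85) = 0.1900
  C_32 = −[(0.60)(-0.25) − (-0.15)(-0.05)] = 0.1575
  C_33 = (0.60)(0.85) − (-0.25)(-0.05) = 0.4975
det(I−A) = Σ_j (I−A)_1j·C_1j = (0.60)(0.7625) + (-0.25)(0.1250) + (-0.15)(0.2725) = 0.385375
adj(I−A) = Cᵀ =
  [ 0.7625   0.3025   0.1900]
  [ 0.1250   0.5550   0.1575]
  [ 0.2725   0.2850   0.4975]
(I − A)⁻¹ = adj(I−A) / det(I−A) ≈
  [   1.9786     0.7849     0.4930]
  [   0.3244     1.4402     0.4087]
  [   0.7071     0.7395     1.2910]
The output multiplier for sector j is the column-j sum of the Leontief inverse (I − A)⁻¹ = adj(I−A) / det(I−A).
Column 2 of adj(I−A): (0.3025, 0.5550, 0.2850); det(I−A) = 0.385375.
m_2 = (0.3025 + 0.5550 + 0.2850) / 0.385375 = 1.1425 / 0.385375 ≈ 2.965.

m_2 = 2.965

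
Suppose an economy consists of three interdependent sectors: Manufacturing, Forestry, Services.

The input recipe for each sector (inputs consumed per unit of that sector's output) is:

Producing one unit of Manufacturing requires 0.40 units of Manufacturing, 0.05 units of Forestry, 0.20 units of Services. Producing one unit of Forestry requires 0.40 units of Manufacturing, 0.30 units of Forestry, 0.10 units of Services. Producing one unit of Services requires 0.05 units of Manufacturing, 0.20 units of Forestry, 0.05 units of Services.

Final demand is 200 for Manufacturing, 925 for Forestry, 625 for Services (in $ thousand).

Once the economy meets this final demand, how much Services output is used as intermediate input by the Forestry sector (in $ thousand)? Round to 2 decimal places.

z_32 = 177.54

I − A =
  [   0.60    -0.40    -0.05]
  [  -0.05     0.70    -0.20]
  [  -0.20    -0.10     0.95]
Cofactors of I−A, C_ij = (−1)^(i+j)·(minor ij) (rows/columns in the sector order above):
  C_11 = (0.70)(0.95) − (-0.20)(-0.10) = 0.6450
  C_12 = −[(-0.05)(0.95) − (-0.20)(-0.20)] = 0.0875
  C_13 = (-0.05)(-0.10) − (0.70)(-0.20) = 0.1450
  C_21 = −[(-0.40)(0.95) − (-0.05)(-0.10)] = 0.3850
  C_22 = (0.60)(0.95) − (-0.05)(-0.20) = 0.5600
  C_23 = −[(0.60)(-0.10) − (-0.40)(-0.20)] = 0.1400
  C_31 = (-0.40)(-0.20) − (-0.05)(0.70) = 0.1150
  C_32 = −[(0.60)(-0.20) − (-0.05)(-0.05)] = 0.1225
  C_33 = (0.60)(0.70) − (-0.40)(-0.05) = 0.4000
det(I−A) = Σ_j (I−A)_1j·C_1j = (0.60)(0.6450) + (-0.40)(0.0875) + (-0.05)(0.1450) = 0.34475
adj(I−A) = Cᵀ =
  [ 0.6450   0.3850   0.1150]
  [ 0.0875   0.5600   0.1225]
  [ 0.1450   0.1400   0.4000]
(I − A)⁻¹ = adj(I−A) / det(I−A) ≈
  [   1.8709     1.1168     0.3336]
  [   0.2538     1.6244     0.3553]
  [   0.4206     0.4061     1.1603]
First solve x = (I − A)⁻¹ d = adj(I−A)·d / det(I−A); in particular x_2 = (0.0875·200 + 0.5600·925 + 0.1225·625) / 0.34475 = 612.0625 / 0.34475 ≈ 1775.3807.
Intermediate flow from 3 to 2: z_32 = a_32 · x_2 = 0.10 × 612.0625 / 0.34475 = 61.20625 / 0.34475 ≈ 177.54.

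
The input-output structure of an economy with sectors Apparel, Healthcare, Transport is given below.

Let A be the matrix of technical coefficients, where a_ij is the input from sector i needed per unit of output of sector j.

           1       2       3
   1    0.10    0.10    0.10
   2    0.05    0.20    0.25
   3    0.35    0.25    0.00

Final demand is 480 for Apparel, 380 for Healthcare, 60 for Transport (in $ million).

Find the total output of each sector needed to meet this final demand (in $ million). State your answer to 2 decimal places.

x_1 = 656.95, x_2 = 658.07, x_3 = 454.45

I − A =
  [   0.90    -0.10    -0.10]
  [  -0.05     0.80    -0.25]
  [  -0.35    -0.25     1.00]
Cofactors of I−A, C_ij = (−1)^(i+j)·(minor ij) (rows/columns in the sector order above):
  C_11 = (0.80)(1.00) − (-0.25)(-0.25) = 0.7375
  C_12 = −[(-0.05)(1.00) − (-0.25)(-0.35)] = 0.1375
  C_13 = (-0.05)(-0.25) − (0.80)(-0.35) = 0.2925
  C_21 = −[(-0.10)(1.00) − (-0.10)(-0.25)] = 0.1250
  C_22 = (0.90)(1.00) − (-0.10)(-0.35) = 0.8650
  C_23 = −[(0.90)(-0.25) − (-0.10)(-0.35)] = 0.2600
  C_31 = (-0.10)(-0.25) − (-0.10)(0.80) = 0.1050
  C_32 = −[(0.90)(-0.25) − (-0.10)(-0.05)] = 0.2300
  C_33 = (0.90)(0.80) − (-0.10)(-0.05) = 0.7150
det(I−A) = Σ_j (I−A)_1j·C_1j = (0.90)(0.7375) + (-0.10)(0.1375) + (-0.10)(0.2925) = 0.62075
adj(I−A) = Cᵀ =
  [ 0.7375   0.1250   0.1050]
  [ 0.1375   0.8650   0.2300]
  [ 0.2925   0.2600   0.7150]
(I − A)⁻¹ = adj(I−A) / det(I−A) ≈
  [   1.1881     0.2014     0.1692]
  [   0.2215     1.3935     0.3705]
  [   0.4712     0.4188     1.1518]
x = (I − A)⁻¹ d = adj(I−A)·d / det(I−A), with det(I−A) = 0.62075:
  x_1 = (0.7375·480 + 0.1250·380 + 0.1050·60) / 0.62075 = 407.80 / 0.62075 ≈ 656.95
  x_2 = (0.1375·480 + 0.8650·380 + 0.2300·60) / 0.62075 = 408.50 / 0.62075 ≈ 658.07
  x_3 = (0.2925·480 + 0.2600·380 + 0.7150·60) / 0.62075 = 282.10 / 0.62075 ≈ 454.45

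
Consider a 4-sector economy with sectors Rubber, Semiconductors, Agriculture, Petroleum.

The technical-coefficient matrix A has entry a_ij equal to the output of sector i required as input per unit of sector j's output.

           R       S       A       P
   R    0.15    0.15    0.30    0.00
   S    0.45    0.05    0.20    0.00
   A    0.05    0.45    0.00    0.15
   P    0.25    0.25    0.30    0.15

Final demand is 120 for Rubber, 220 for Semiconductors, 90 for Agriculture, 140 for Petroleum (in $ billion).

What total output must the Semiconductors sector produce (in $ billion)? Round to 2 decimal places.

I − A =
  [   0.85    -0.15    -0.30     0.00]
  [  -0.45     0.95    -0.20     0.00]
  [  -0.05    -0.45     1.00    -0.15]
  [  -0.25    -0.25    -0.30     0.85]
Compute the cofactors C_ij = (−1)^(i+j)·(3×3 minor ij) of I−A; the adjugate is their transpose:
adj(I−A) = Cᵀ =
  [ 0.68075   0.24675   0.26775   0.04725]
  [ 0.37825   0.66025   0.25925   0.04575]
  [ 0.26500   0.36900   0.62900   0.11100]
  [ 0.40500   0.39700   0.37700   0.58700]
det(I−A) = Σ_j (I−A)_1j·C_1j = (0.85)(0.68075) + (-0.15)(0.37825) + (-0.30)(0.26500) + (0.00)(0.40500) = 0.4424
(I − A)⁻¹ = adj(I−A) / det(I−A) ≈
  [   1.5388     0.5578     0.6052     0.1068]
  [   0.8550     1.4924     0.5860     0.1034]
  [   0.5990     0.8341     1.4218     0.2509]
  [   0.9155     0.8974     0.8522     1.3269]
x = (I − A)⁻¹ d = adj(I−A)·d / det(I−A), with det(I−A) = 0.4424:
  x_R = (0.68075·120 + 0.24675·220 + 0.26775·90 + 0.04725·140) / 0.4424 = 166.6875 / 0.4424 ≈ 376.78
  x_S = (0.37825·120 + 0.66025·220 + 0.25925·90 + 0.04575·140) / 0.4424 = 220.3825 / 0.4424 ≈ 498.15
  x_A = (0.26500·120 + 0.36900·220 + 0.62900·90 + 0.11100·140) / 0.4424 = 185.13 / 0.4424 ≈ 418.47
  x_P = (0.40500·120 + 0.39700·220 + 0.37700·90 + 0.58700·140) / 0.4424 = 252.05 / 0.4424 ≈ 569.73

x_S = 498.15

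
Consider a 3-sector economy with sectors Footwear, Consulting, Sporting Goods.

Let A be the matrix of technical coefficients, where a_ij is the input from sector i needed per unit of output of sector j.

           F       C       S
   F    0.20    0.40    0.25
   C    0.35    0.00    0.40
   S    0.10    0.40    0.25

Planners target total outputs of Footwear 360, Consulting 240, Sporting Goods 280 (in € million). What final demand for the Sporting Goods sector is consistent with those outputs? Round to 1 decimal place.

d_S = 78.0

I − A =
  [   0.80    -0.40    -0.25]
  [  -0.35     1.00    -0.40]
  [  -0.10    -0.40     0.75]
d = (I − A) x:
  d_F = (+0.80)·360 + (-0.40)·240 + (-0.25)·280 = 122.0
  d_C = (-0.35)·360 + (+1.00)·240 + (-0.40)·280 = 2.0
  d_S = (-0.10)·360 + (-0.40)·240 + (+0.75)·280 = 78.0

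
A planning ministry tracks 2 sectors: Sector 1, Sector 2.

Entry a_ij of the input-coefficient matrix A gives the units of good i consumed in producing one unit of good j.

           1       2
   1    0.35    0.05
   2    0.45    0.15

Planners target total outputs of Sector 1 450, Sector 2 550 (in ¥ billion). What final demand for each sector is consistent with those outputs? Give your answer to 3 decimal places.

I − A =
  [   0.65    -0.05]
  [  -0.45     0.85]
d = (I − A) x:
  d_1 = (+0.65)·450 + (-0.05)·550 = 265.000
  d_2 = (-0.45)·450 + (+0.85)·550 = 265.000

d_1 = 265.000, d_2 = 265.000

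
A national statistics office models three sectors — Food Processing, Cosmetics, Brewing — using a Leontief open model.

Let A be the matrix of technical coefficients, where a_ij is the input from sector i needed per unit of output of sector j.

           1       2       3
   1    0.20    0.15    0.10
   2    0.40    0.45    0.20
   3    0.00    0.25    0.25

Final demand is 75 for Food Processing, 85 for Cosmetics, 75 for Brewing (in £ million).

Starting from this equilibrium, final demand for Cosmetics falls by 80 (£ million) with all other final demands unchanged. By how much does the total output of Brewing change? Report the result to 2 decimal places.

Δx_3 = -68.09

I − A =
  [   0.80    -0.15    -0.10]
  [  -0.40     0.55    -0.20]
  [   0.00    -0.25     0.75]
Cofactors of I−A, C_ij = (−1)^(i+j)·(minor ij) (rows/columns in the sector order above):
  C_11 = (0.55)(0.75) − (-0.20)(-0.25) = 0.3625
  C_12 = −[(-0.40)(0.75) − (-0.20)(0.00)] = 0.3000
  C_13 = (-0.40)(-0.25) − (0.55)(0.00) = 0.1000
  C_21 = −[(-0.15)(0.75) − (-0.10)(-0.25)] = 0.1375
  C_22 = (0.80)(0.75) − (-0.10)(0.00) = 0.6000
  C_23 = −[(0.80)(-0.25) − (-0.15)(0.00)] = 0.2000
  C_31 = (-0.15)(-0.20) − (-0.10)(0.55) = 0.0850
  C_32 = −[(0.80)(-0.20) − (-0.10)(-0.40)] = 0.2000
  C_33 = (0.80)(0.55) − (-0.15)(-0.40) = 0.3800
det(I−A) = Σ_j (I−A)_1j·C_1j = (0.80)(0.3625) + (-0.15)(0.3000) + (-0.10)(0.1000) = 0.2350
adj(I−A) = Cᵀ =
  [ 0.3625   0.1375   0.0850]
  [ 0.3000   0.6000   0.2000]
  [ 0.1000   0.2000   0.3800]
(I − A)⁻¹ = adj(I−A) / det(I−A) ≈
  [   1.5426     0.5851     0.3617]
  [   1.2766     2.5532     0.8511]
  [   0.4255     0.8511     1.6170]
Δx = (I − A)⁻¹ Δd with Δd having -80 in the Cosmetics component and 0 elsewhere.
So Δx_3 = L_32 · (-80), where L_32 = adj(I−A)_32 / det(I−A) = 0.2000 / 0.2350.
Δx_3 = 0.2000 × (-80) / 0.2350 = -16.00 / 0.2350 ≈ -68.09.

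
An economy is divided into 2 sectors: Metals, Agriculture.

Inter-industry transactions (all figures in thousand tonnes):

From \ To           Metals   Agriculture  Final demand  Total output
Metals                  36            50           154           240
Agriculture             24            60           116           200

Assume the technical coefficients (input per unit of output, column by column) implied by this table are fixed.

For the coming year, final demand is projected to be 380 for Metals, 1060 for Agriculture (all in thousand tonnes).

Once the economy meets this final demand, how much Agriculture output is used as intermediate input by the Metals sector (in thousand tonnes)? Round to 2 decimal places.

z_21 = 93.16

Technical coefficients a_ij = z_ij / X_j:
  a_11 = 36/240 = 0.15, a_21 = 24/240 = 0.10
  a_12 = 50/200 = 0.25, a_22 = 60/200 = 0.30
I − A =
  [   0.85    -0.25]
  [  -0.10     0.70]
det(I−A) = (0.85)(0.70) − (-0.25)(-0.10) = 0.5700
adj(I−A) = [[0.70, 0.25], [0.10, 0.85]]
(I − A)⁻¹ = adj(I−A) / det(I−A) ≈
  [   1.2281     0.4386]
  [   0.1754     1.4912]
First solve x = (I − A)⁻¹ d = adj(I−A)·d / det(I−A); in particular x_1 = (0.70·380 + 0.25·1060) / 0.5700 = 531.00 / 0.5700 ≈ 931.5789.
Intermediate flow from 2 to 1: z_21 = a_21 · x_1 = 0.10 × 531.00 / 0.5700 = 53.10 / 0.5700 ≈ 93.16.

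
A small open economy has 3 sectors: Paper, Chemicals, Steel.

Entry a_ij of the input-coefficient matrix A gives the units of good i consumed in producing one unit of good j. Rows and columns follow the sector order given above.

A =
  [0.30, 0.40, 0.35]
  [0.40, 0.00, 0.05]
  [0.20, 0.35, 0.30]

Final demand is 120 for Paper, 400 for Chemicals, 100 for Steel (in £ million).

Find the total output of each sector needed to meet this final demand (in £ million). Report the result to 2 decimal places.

I − A =
  [   0.70    -0.40    -0.35]
  [  -0.40     1.00    -0.05]
  [  -0.20    -0.35     0.70]
Cofactors of I−A, C_ij = (−1)^(i+j)·(minor ij) (rows/columns in the sector order above):
  C_11 = (1.00)(0.70) − (-0.05)(-0.35) = 0.6825
  C_12 = −[(-0.40)(0.70) − (-0.05)(-0.20)] = 0.2900
  C_13 = (-0.40)(-0.35) − (1.00)(-0.20) = 0.3400
  C_21 = −[(-0.40)(0.70) − (-0.35)(-0.35)] = 0.4025
  C_22 = (0.70)(0.70) − (-0.35)(-0.20) = 0.4200
  C_23 = −[(0.70)(-0.35) − (-0.40)(-0.20)] = 0.3250
  C_31 = (-0.40)(-0.05) − (-0.35)(1.00) = 0.3700
  C_32 = −[(0.70)(-0.05) − (-0.35)(-0.40)] = 0.1750
  C_33 = (0.70)(1.00) − (-0.40)(-0.40) = 0.5400
det(I−A) = Σ_j (I−A)_1j·C_1j = (0.70)(0.6825) + (-0.40)(0.2900) + (-0.35)(0.3400) = 0.24275
adj(I−A) = Cᵀ =
  [ 0.6825   0.4025   0.3700]
  [ 0.2900   0.4200   0.1750]
  [ 0.3400   0.3250   0.5400]
(I − A)⁻¹ = adj(I−A) / det(I−A) ≈
  [   2.8115     1.6581     1.5242]
  [   1.1946     1.7302     0.7209]
  [   1.4006     1.3388     2.2245]
x = (I − A)⁻¹ d = adj(I−A)·d / det(I−A), with det(I−A) = 0.24275:
  x_P = (0.6825·120 + 0.4025·400 + 0.3700·100) / 0.24275 = 279.90 / 0.24275 ≈ 1153.04
  x_C = (0.2900·120 + 0.4200·400 + 0.1750·100) / 0.24275 = 220.30 / 0.24275 ≈ 907.52
  x_S = (0.3400·120 + 0.3250·400 + 0.5400·100) / 0.24275 = 224.80 / 0.24275 ≈ 926.06

x_P = 1153.04, x_C = 907.52, x_S = 926.06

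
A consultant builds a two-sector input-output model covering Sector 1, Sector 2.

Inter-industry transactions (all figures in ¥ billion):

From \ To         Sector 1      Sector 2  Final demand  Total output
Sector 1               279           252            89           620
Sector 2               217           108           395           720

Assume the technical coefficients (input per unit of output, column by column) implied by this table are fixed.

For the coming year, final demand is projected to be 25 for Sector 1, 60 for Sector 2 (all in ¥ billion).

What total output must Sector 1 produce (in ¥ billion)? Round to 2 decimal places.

Technical coefficients a_ij = z_ij / X_j:
  a_11 = 279/620 = 0.45, a_21 = 217/620 = 0.35
  a_12 = 252/720 = 0.35, a_22 = 108/720 = 0.15
I − A =
  [   0.55    -0.35]
  [  -0.35     0.85]
det(I−A) = (0.55)(0.85) − (-0.35)(-0.35) = 0.3450
adj(I−A) = [[0.85, 0.35], [0.35, 0.55]]
(I − A)⁻¹ = adj(I−A) / det(I−A) ≈
  [   2.4638     1.0145]
  [   1.0145     1.5942]
x = (I − A)⁻¹ d = adj(I−A)·d / det(I−A), with det(I−A) = 0.3450:
  x_1 = (0.85·25 + 0.35·60) / 0.3450 = 42.25 / 0.3450 ≈ 122.46
  x_2 = (0.35·25 + 0.55·60) / 0.3450 = 41.75 / 0.3450 ≈ 121.01

x_1 = 122.46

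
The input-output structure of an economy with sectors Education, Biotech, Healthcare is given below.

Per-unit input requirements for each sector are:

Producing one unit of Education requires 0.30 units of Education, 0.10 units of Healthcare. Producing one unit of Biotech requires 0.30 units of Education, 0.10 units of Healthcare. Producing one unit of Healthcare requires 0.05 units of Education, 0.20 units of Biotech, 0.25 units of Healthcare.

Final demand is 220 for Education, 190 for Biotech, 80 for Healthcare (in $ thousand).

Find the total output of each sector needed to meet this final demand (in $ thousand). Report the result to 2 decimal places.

x_E = 426.20, x_B = 228.80, x_H = 194.00

I − A =
  [   0.70    -0.30    -0.05]
  [   0.00     1.00    -0.20]
  [  -0.10    -0.10     0.75]
Cofactors of I−A, C_ij = (−1)^(i+j)·(minor ij) (rows/columns in the sector order above):
  C_11 = (1.00)(0.75) − (-0.20)(-0.10) = 0.7300
  C_12 = −[(0.00)(0.75) − (-0.20)(-0.10)] = 0.0200
  C_13 = (0.00)(-0.10) − (1.00)(-0.10) = 0.1000
  C_21 = −[(-0.30)(0.75) − (-0.05)(-0.10)] = 0.2300
  C_22 = (0.70)(0.75) − (-0.05)(-0.10) = 0.5200
  C_23 = −[(0.70)(-0.10) − (-0.30)(-0.10)] = 0.1000
  C_31 = (-0.30)(-0.20) − (-0.05)(1.00) = 0.1100
  C_32 = −[(0.70)(-0.20) − (-0.05)(0.00)] = 0.1400
  C_33 = (0.70)(1.00) − (-0.30)(0.00) = 0.7000
det(I−A) = Σ_j (I−A)_1j·C_1j = (0.70)(0.7300) + (-0.30)(0.0200) + (-0.05)(0.1000) = 0.5000
adj(I−A) = Cᵀ =
  [ 0.7300   0.2300   0.1100]
  [ 0.0200   0.5200   0.1400]
  [ 0.1000   0.1000   0.7000]
(I − A)⁻¹ = adj(I−A) / det(I−A) ≈
  [   1.4600     0.4600     0.2200]
  [   0.0400     1.0400     0.2800]
  [   0.2000     0.2000     1.4000]
x = (I − A)⁻¹ d = adj(I−A)·d / det(I−A), with det(I−A) = 0.5000:
  x_E = (0.7300·220 + 0.2300·190 + 0.1100·80) / 0.5000 = 213.10 / 0.5000 = 426.20
  x_B = (0.0200·220 + 0.5200·190 + 0.1400·80) / 0.5000 = 114.40 / 0.5000 = 228.80
  x_H = (0.1000·220 + 0.1000·190 + 0.7000·80) / 0.5000 = 97.00 / 0.5000 = 194.00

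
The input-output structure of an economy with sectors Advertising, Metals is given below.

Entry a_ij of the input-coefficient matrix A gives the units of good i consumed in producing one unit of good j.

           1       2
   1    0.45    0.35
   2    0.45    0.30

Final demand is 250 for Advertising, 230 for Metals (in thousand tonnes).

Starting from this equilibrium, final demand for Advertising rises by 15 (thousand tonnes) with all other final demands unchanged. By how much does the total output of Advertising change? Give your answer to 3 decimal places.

I − A =
  [   0.55    -0.35]
  [  -0.45     0.70]
det(I−A) = (0.55)(0.70) − (-0.35)(-0.45) = 0.2275
adj(I−A) = [[0.70, 0.35], [0.45, 0.55]]
(I − A)⁻¹ = adj(I−A) / det(I−A) ≈
  [   3.0769     1.5385]
  [   1.9780     2.4176]
Δx = (I − A)⁻¹ Δd with Δd having +15 in the Advertising component and 0 elsewhere.
So Δx_1 = L_11 · (+15), where L_11 = adj(I−A)_11 / det(I−A) = 0.70 / 0.2275.
Δx_1 = 0.70 × (+15) / 0.2275 = 10.50 / 0.2275 ≈ 46.154.

Δx_1 = 46.154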